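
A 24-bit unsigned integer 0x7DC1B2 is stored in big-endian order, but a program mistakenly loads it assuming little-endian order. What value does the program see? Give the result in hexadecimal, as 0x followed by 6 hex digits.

Stored big-endian, the bytes at ascending addresses are 7D C1 B2.
Read back as little-endian, the first byte is least significant, giving 0xB2C17D.

0xB2C17D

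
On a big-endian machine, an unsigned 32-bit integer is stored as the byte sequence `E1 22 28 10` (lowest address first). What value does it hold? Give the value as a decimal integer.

Big-endian: lowest address holds the most-significant byte.
The bytes are already most-significant first: 0xE1222810.
0xE1222810 = 3777112080.

3777112080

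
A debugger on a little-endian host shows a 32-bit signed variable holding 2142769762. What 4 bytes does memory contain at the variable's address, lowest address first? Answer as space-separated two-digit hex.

2142769762 in hexadecimal, padded to 32 bits, is 0x7FB81262.
Split into bytes (most-significant first): 7F B8 12 62.
Little-endian: lowest address holds the least-significant byte.
So at ascending addresses the bytes are 62 12 B8 7F.

62 12 B8 7F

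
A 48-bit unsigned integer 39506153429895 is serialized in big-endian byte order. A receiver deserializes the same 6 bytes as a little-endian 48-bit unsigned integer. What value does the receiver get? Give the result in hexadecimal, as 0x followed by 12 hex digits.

0x87DB3D3EEE23

39506153429895 in 48-bit hexadecimal is 0x23EE3E3DDB87.
Stored big-endian, the bytes at ascending addresses are 23 EE 3E 3D DB 87.
Read back as little-endian, the first byte is least significant, giving 0x87DB3D3EEE23.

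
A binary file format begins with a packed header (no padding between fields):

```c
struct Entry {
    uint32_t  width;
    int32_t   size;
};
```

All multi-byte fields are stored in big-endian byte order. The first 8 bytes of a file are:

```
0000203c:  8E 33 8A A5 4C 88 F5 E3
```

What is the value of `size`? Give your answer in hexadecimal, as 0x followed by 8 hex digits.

`size` follows `width` (4 bytes), so it starts at byte offset 4 and occupies 4 bytes.
Bytes at offsets 4..7: 4C 88 F5 E3.
Big-endian stores the most-significant byte at the lowest address.
The bytes are already most-significant first: 0x4C88F5E3.

0x4C88F5E3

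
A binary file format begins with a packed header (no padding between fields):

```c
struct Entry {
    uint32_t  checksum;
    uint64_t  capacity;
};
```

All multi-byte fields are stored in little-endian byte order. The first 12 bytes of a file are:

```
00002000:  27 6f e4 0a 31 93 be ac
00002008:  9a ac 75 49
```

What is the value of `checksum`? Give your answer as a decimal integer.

`checksum` is the first field, at byte offset 0, occupying 4 bytes.
Bytes at offsets 0..3: 27 6F E4 0A.
Little-endian stores the least-significant byte at the lowest address.
Reassemble most-significant byte first: 0A E4 6F 27 → 0x0AE46F27.
0x0AE46F27 = 182742823.

182742823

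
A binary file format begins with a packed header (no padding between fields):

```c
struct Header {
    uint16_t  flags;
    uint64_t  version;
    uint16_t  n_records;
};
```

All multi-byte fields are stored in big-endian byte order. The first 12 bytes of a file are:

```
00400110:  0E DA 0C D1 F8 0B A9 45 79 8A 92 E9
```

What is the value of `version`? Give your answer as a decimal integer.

`version` follows `flags` (2 bytes), so it starts at byte offset 2 and occupies 8 bytes.
Bytes at offsets 2..9: 0C D1 F8 0B A9 45 79 8A.
Big-endian stores the most-significant byte at the lowest address.
The bytes are already most-significant first: 0x0CD1F80BA945798A.
0x0CD1F80BA945798A = 923792127555893642.

923792127555893642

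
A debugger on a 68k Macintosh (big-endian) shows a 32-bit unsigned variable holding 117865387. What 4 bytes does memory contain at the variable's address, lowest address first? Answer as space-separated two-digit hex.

07 06 7B AB

117865387 in hexadecimal, padded to 32 bits, is 0x07067BAB.
Split into bytes (most-significant first): 07 06 7B AB.
Big-endian stores the most-significant byte at the lowest address.
So the memory order matches the most-significant-first order: 07 06 7B AB.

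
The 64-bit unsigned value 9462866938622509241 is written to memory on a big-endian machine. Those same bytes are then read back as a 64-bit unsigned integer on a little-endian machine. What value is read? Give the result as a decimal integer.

13330762792380879491

9462866938622509241 in 64-bit hexadecimal is 0x8352DB58216200B9.
Stored big-endian, the bytes at ascending addresses are 83 52 DB 58 21 62 00 B9.
Read back as little-endian, the first byte is least significant, giving 0xB900622158DB5283.
0xB900622158DB5283 = 13330762792380879491.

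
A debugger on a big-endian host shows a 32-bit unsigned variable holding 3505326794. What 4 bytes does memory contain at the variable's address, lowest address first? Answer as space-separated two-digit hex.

3505326794 in hexadecimal, padded to 32 bits, is 0xD0EF0ACA.
Split into bytes (most-significant first): D0 EF 0A CA.
In big-endian order the high byte comes first in memory.
So the memory order matches the most-significant-first order: D0 EF 0A CA.

D0 EF 0A CA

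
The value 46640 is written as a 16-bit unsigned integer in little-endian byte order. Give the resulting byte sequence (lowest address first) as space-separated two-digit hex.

46640 in hexadecimal, padded to 16 bits, is 0xB630.
Split into bytes (most-significant first): B6 30.
Little-endian stores the least-significant byte at the lowest address.
So at ascending addresses the bytes are 30 B6.

30 B6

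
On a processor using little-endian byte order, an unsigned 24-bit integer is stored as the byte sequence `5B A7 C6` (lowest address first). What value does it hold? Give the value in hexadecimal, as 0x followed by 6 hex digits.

Little-endian stores the least-significant byte at the lowest address.
Reassemble most-significant byte first: C6 A7 5B → 0xC6A75B.

0xC6A75B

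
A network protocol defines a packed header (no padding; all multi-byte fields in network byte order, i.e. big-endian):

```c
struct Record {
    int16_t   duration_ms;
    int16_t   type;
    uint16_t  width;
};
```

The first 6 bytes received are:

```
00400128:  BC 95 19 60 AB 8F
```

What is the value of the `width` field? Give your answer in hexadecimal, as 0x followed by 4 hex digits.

0xAB8F

`width` follows `duration_ms` (2 B), `type` (2 B), so it starts at offset 2 + 2 = 4 and occupies 2 bytes.
Bytes at offsets 4..5: AB 8F.
In big-endian order the high byte comes first in memory.
The bytes are already most-significant first: 0xAB8F.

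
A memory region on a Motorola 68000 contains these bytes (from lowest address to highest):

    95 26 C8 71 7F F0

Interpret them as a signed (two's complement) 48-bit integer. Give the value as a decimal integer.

In big-endian order the high byte comes first in memory.
The bytes are already most-significant first: 0x9526C8717FF0.
Top bit is set, so as a signed 48-bit value this is 0x9526C8717FF0 − 2^48 = -117481172533264.

-117481172533264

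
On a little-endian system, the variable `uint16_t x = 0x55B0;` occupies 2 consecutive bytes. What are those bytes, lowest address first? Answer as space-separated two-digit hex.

Split into bytes (most-significant first): 55 B0.
In little-endian order the low byte comes first in memory.
So at ascending addresses the bytes are B0 55.

B0 55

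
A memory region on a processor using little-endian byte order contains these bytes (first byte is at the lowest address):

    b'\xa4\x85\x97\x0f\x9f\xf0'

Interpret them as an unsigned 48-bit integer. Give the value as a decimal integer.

264565952054692

Little-endian: lowest address holds the least-significant byte.
Reassemble most-significant byte first: F0 9F 0F 97 85 A4 → 0xF09F0F9785A4.
0xF09F0F9785A4 = 264565952054692.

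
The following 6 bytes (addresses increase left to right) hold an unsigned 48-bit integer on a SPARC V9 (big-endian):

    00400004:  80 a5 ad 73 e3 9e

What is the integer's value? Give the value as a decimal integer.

141449068012446

Big-endian: lowest address holds the most-significant byte.
The bytes are already most-significant first: 0x80A5AD73E39E.
0x80A5AD73E39E = 141449068012446.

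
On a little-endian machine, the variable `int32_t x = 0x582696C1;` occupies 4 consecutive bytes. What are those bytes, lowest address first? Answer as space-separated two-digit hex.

C1 96 26 58

Split into bytes (most-significant first): 58 26 96 C1.
In little-endian order the low byte comes first in memory.
So at ascending addresses the bytes are C1 96 26 58.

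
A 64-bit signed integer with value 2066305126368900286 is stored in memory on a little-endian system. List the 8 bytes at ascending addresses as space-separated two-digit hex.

BE 74 C9 8E 90 FD AC 1C

2066305126368900286 in hexadecimal, padded to 64 bits, is 0x1CACFD908EC974BE.
Split into bytes (most-significant first): 1C AC FD 90 8E C9 74 BE.
Little-endian: lowest address holds the least-significant byte.
So at ascending addresses the bytes are BE 74 C9 8E 90 FD AC 1C.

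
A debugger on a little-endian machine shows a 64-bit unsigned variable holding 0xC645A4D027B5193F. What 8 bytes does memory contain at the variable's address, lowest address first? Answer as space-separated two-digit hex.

Split into bytes (most-significant first): C6 45 A4 D0 27 B5 19 3F.
In little-endian order the low byte comes first in memory.
So at ascending addresses the bytes are 3F 19 B5 27 D0 A4 45 C6.

3F 19 B5 27 D0 A4 45 C6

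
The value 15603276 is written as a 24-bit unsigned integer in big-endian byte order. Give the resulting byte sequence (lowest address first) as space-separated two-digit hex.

15603276 in hexadecimal, padded to 24 bits, is 0xEE164C.
Split into bytes (most-significant first): EE 16 4C.
Big-endian stores the most-significant byte at the lowest address.
So the memory order matches the most-significant-first order: EE 16 4C.

EE 16 4C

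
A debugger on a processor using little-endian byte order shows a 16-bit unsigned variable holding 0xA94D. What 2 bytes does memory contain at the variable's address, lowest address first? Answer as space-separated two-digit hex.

Split into bytes (most-significant first): A9 4D.
In little-endian order the low byte comes first in memory.
So at ascending addresses the bytes are 4D A9.

4D A9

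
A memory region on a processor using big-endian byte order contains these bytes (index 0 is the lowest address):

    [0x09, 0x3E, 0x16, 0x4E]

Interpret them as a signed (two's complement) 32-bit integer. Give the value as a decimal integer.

Big-endian stores the most-significant byte at the lowest address.
The bytes are already most-significant first: 0x093E164E.
0x093E164E = 155063886.

155063886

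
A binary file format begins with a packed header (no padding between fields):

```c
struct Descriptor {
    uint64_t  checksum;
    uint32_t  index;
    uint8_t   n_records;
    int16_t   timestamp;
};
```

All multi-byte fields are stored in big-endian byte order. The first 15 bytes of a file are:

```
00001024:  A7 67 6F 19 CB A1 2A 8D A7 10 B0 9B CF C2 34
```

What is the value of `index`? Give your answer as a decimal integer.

`index` follows `checksum` (8 bytes), so it starts at byte offset 8 and occupies 4 bytes.
Bytes at offsets 8..11: A7 10 B0 9B.
Big-endian: lowest address holds the most-significant byte.
The bytes are already most-significant first: 0xA710B09B.
0xA710B09B = 2802888859.

2802888859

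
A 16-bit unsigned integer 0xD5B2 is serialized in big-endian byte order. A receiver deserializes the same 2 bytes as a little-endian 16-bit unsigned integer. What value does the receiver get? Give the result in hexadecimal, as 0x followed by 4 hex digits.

0xB2D5

Stored big-endian, the bytes at ascending addresses are D5 B2.
Read back as little-endian, the first byte is least significant, giving 0xB2D5.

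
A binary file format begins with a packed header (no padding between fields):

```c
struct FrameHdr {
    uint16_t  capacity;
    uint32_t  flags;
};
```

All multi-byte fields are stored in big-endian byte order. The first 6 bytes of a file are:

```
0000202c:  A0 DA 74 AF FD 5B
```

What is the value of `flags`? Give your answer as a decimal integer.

1957690715

`flags` follows `capacity` (2 bytes), so it starts at byte offset 2 and occupies 4 bytes.
Bytes at offsets 2..5: 74 AF FD 5B.
Big-endian stores the most-significant byte at the lowest address.
The bytes are already most-significant first: 0x74AFFD5B.
0x74AFFD5B = 1957690715.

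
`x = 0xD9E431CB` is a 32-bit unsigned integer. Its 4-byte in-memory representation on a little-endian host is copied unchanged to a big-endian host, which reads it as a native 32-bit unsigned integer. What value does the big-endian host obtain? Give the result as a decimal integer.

3409044697

Stored little-endian, the bytes at ascending addresses are CB 31 E4 D9.
Read back as big-endian, the last byte is least significant, giving 0xCB31E4D9.
0xCB31E4D9 = 3409044697.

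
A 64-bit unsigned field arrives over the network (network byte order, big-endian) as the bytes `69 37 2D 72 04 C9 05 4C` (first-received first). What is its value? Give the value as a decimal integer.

7581578465431323980

Big-endian stores the most-significant byte at the lowest address.
The bytes are already most-significant first: 0x69372D7204C9054C.
0x69372D7204C9054C = 7581578465431323980.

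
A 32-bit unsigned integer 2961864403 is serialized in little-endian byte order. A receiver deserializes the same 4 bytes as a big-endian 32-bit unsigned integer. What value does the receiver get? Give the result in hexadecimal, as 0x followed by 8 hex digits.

2961864403 in 32-bit hexadecimal is 0xB08A76D3.
Stored little-endian, the bytes at ascending addresses are D3 76 8A B0.
Read back as big-endian, the last byte is least significant, giving 0xD3768AB0.

0xD3768AB0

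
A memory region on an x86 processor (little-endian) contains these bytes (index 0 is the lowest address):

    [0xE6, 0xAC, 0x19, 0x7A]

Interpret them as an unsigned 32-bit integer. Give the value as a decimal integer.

2048503014

Little-endian stores the least-significant byte at the lowest address.
Reassemble most-significant byte first: 7A 19 AC E6 → 0x7A19ACE6.
0x7A19ACE6 = 2048503014.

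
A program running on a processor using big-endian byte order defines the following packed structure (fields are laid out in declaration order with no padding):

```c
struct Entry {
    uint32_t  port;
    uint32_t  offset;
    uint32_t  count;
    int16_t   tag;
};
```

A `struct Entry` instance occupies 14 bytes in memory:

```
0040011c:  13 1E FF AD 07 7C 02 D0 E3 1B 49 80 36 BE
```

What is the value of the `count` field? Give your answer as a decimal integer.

`count` follows `port` (4 B), `offset` (4 B), so it starts at offset 4 + 4 = 8 and occupies 4 bytes.
Bytes at offsets 8..11: E3 1B 49 80.
Big-endian stores the most-significant byte at the lowest address.
The bytes are already most-significant first: 0xE31B4980.
0xE31B4980 = 3810216320.

3810216320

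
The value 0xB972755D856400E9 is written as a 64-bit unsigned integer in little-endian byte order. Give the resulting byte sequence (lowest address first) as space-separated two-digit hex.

E9 00 64 85 5D 75 72 B9

Split into bytes (most-significant first): B9 72 75 5D 85 64 00 E9.
In little-endian order the low byte comes first in memory.
So at ascending addresses the bytes are E9 00 64 85 5D 75 72 B9.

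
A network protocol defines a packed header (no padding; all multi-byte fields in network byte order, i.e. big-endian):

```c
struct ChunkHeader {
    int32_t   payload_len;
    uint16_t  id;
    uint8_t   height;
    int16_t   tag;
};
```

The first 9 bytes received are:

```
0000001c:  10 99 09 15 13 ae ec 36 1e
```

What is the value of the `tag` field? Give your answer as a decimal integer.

`tag` follows `payload_len` (4 B), `id` (2 B), `height` (1 B), so it starts at offset 4 + 2 + 1 = 7 and occupies 2 bytes.
Bytes at offsets 7..8: 36 1E.
Big-endian: lowest address holds the most-significant byte.
The bytes are already most-significant first: 0x361E.
0x361E = 13854.

13854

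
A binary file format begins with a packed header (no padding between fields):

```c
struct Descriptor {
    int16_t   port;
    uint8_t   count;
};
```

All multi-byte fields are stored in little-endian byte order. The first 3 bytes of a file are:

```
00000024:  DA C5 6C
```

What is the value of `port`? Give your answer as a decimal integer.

-14886

`port` is the first field, at byte offset 0, occupying 2 bytes.
Bytes at offsets 0..1: DA C5.
In little-endian order the low byte comes first in memory.
Reassemble most-significant byte first: C5 DA → 0xC5DA.
Top bit is set, so as a signed 16-bit value this is 0xC5DA − 2^16 = -14886.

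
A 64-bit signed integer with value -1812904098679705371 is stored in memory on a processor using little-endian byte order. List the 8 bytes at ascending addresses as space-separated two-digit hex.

Two's complement of -1812904098679705371 in 64 bits: 1812904098679705371 = 0x1928BAAC2DA74F1B; invert → 0xE6D74553D258B0E4; add 1 → 0xE6D74553D258B0E5.
Split into bytes (most-significant first): E6 D7 45 53 D2 58 B0 E5.
Little-endian: lowest address holds the least-significant byte.
So at ascending addresses the bytes are E5 B0 58 D2 53 45 D7 E6.

E5 B0 58 D2 53 45 D7 E6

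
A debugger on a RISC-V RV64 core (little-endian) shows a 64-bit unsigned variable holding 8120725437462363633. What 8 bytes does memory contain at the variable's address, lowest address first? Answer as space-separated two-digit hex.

F1 3D 6C 8A C2 9C B2 70

8120725437462363633 in hexadecimal, padded to 64 bits, is 0x70B29CC28A6C3DF1.
Split into bytes (most-significant first): 70 B2 9C C2 8A 6C 3D F1.
In little-endian order the low byte comes first in memory.
So at ascending addresses the bytes are F1 3D 6C 8A C2 9C B2 70.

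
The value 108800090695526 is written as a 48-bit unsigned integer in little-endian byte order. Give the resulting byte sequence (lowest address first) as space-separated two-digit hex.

66 E7 C1 FE F3 62

108800090695526 in hexadecimal, padded to 48 bits, is 0x62F3FEC1E766.
Split into bytes (most-significant first): 62 F3 FE C1 E7 66.
In little-endian order the low byte comes first in memory.
So at ascending addresses the bytes are 66 E7 C1 FE F3 62.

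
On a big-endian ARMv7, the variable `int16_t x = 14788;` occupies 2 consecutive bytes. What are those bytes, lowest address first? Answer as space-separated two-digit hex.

39 C4

14788 in hexadecimal, padded to 16 bits, is 0x39C4.
Split into bytes (most-significant first): 39 C4.
In big-endian order the high byte comes first in memory.
So the memory order matches the most-significant-first order: 39 C4.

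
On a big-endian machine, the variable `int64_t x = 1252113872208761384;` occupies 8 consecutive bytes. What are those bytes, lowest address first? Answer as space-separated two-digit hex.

1252113872208761384 in hexadecimal, padded to 64 bits, is 0x116066EECB579228.
Split into bytes (most-significant first): 11 60 66 EE CB 57 92 28.
Big-endian: lowest address holds the most-significant byte.
So the memory order matches the most-significant-first order: 11 60 66 EE CB 57 92 28.

11 60 66 EE CB 57 92 28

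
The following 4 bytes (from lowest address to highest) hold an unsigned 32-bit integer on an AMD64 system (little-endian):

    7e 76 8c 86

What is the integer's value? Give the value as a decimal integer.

In little-endian order the low byte comes first in memory.
Reassemble most-significant byte first: 86 8C 76 7E → 0x868C767E.
0x868C767E = 2257352318.

2257352318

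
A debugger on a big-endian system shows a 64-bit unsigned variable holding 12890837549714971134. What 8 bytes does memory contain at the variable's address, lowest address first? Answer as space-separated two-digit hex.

12890837549714971134 in hexadecimal, padded to 64 bits, is 0xB2E57473F00719FE.
Split into bytes (most-significant first): B2 E5 74 73 F0 07 19 FE.
In big-endian order the high byte comes first in memory.
So the memory order matches the most-significant-first order: B2 E5 74 73 F0 07 19 FE.

B2 E5 74 73 F0 07 19 FE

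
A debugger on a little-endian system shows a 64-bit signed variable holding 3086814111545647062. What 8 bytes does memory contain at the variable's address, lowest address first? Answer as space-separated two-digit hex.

3086814111545647062 in hexadecimal, padded to 64 bits, is 0x2AD691146E575FD6.
Split into bytes (most-significant first): 2A D6 91 14 6E 57 5F D6.
Little-endian: lowest address holds the least-significant byte.
So at ascending addresses the bytes are D6 5F 57 6E 14 91 D6 2A.

D6 5F 57 6E 14 91 D6 2A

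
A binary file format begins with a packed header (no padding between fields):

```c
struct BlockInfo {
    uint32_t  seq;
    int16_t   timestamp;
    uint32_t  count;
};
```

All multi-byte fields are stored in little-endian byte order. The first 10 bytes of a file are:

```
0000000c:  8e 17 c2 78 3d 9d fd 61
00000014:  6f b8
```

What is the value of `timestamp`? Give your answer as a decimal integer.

`timestamp` follows `seq` (4 bytes), so it starts at byte offset 4 and occupies 2 bytes.
Bytes at offsets 4..5: 3D 9D.
Little-endian: lowest address holds the least-significant byte.
Reassemble most-significant byte first: 9D 3D → 0x9D3D.
Top bit is set, so as a signed 16-bit value this is 0x9D3D − 2^16 = -25283.

-25283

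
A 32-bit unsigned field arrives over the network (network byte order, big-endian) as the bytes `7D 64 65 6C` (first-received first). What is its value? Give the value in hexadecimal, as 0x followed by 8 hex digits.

Big-endian stores the most-significant byte at the lowest address.
The bytes are already most-significant first: 0x7D64656C.

0x7D64656C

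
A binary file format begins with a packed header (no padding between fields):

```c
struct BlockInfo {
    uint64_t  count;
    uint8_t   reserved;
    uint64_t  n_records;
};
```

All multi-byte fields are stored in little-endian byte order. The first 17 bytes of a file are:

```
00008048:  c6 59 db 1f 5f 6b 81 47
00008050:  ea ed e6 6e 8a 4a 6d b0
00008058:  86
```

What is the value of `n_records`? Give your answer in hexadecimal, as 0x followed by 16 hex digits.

`n_records` follows `count` (8 B), `reserved` (1 B), so it starts at offset 8 + 1 = 9 and occupies 8 bytes.
Bytes at offsets 9..16: ED E6 6E 8A 4A 6D B0 86.
Little-endian: lowest address holds the least-significant byte.
Reassemble most-significant byte first: 86 B0 6D 4A 8A 6E E6 ED → 0x86B06D4A8A6EE6ED.

0x86B06D4A8A6EE6ED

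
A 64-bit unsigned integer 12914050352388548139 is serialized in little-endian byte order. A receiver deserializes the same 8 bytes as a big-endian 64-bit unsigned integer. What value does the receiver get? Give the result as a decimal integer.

3145378107803580339

12914050352388548139 in 64-bit hexadecimal is 0xB337EC5FB9A0A62B.
Stored little-endian, the bytes at ascending addresses are 2B A6 A0 B9 5F EC 37 B3.
Read back as big-endian, the last byte is least significant, giving 0x2BA6A0B95FEC37B3.
0x2BA6A0B95FEC37B3 = 3145378107803580339.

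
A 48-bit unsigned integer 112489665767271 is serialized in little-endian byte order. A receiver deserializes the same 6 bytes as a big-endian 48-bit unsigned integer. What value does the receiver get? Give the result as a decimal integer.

112489665767271 in 48-bit hexadecimal is 0x664F0A91A767.
Stored little-endian, the bytes at ascending addresses are 67 A7 91 0A 4F 66.
Read back as big-endian, the last byte is least significant, giving 0x67A7910A4F66.
0x67A7910A4F66 = 113969390571366.

113969390571366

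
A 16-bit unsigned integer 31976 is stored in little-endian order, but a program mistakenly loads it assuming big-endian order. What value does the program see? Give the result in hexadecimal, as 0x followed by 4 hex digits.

0xE87C

31976 in 16-bit hexadecimal is 0x7CE8.
Stored little-endian, the bytes at ascending addresses are E8 7C.
Read back as big-endian, the last byte is least significant, giving 0xE87C.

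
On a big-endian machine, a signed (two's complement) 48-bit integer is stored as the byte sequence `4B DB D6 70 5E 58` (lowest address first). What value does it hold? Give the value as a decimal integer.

83407567609432

Big-endian: lowest address holds the most-significant byte.
The bytes are already most-significant first: 0x4BDBD6705E58.
0x4BDBD6705E58 = 83407567609432.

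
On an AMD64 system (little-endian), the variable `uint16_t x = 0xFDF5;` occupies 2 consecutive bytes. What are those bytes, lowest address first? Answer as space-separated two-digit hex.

F5 FD

Split into bytes (most-significant first): FD F5.
Little-endian: lowest address holds the least-significant byte.
So at ascending addresses the bytes are F5 FD.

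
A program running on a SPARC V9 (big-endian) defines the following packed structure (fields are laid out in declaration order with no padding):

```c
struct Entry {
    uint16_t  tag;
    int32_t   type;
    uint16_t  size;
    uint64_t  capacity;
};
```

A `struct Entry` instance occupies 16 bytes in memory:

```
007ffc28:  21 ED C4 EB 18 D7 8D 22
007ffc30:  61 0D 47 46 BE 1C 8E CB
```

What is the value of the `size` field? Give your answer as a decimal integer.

36130

`size` follows `tag` (2 B), `type` (4 B), so it starts at offset 2 + 4 = 6 and occupies 2 bytes.
Bytes at offsets 6..7: 8D 22.
Big-endian: lowest address holds the most-significant byte.
The bytes are already most-significant first: 0x8D22.
0x8D22 = 36130.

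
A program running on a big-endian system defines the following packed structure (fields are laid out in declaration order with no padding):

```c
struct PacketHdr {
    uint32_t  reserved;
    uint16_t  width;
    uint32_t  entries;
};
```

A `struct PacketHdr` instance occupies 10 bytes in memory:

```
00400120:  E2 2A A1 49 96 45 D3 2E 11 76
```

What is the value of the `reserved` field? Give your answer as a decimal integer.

3794444617

`reserved` is the first field, at byte offset 0, occupying 4 bytes.
Bytes at offsets 0..3: E2 2A A1 49.
In big-endian order the high byte comes first in memory.
The bytes are already most-significant first: 0xE22AA149.
0xE22AA149 = 3794444617.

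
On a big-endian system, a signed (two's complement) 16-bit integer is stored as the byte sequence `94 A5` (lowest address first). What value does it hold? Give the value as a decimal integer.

-27483

Big-endian: lowest address holds the most-significant byte.
The bytes are already most-significant first: 0x94A5.
Top bit is set, so as a signed 16-bit value this is 0x94A5 − 2^16 = -27483.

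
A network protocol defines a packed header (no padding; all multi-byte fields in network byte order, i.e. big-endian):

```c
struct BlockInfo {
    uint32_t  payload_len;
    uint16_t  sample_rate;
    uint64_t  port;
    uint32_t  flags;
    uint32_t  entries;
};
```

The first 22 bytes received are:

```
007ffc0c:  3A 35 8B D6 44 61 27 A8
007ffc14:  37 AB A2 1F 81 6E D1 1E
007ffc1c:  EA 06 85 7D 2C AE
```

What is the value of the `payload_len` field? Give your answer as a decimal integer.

`payload_len` is the first field, at byte offset 0, occupying 4 bytes.
Bytes at offsets 0..3: 3A 35 8B D6.
Big-endian: lowest address holds the most-significant byte.
The bytes are already most-significant first: 0x3A358BD6.
0x3A358BD6 = 976587734.

976587734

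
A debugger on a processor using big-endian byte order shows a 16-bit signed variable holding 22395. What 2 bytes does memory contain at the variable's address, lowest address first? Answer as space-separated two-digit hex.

57 7B

22395 in hexadecimal, padded to 16 bits, is 0x577B.
Split into bytes (most-significant first): 57 7B.
In big-endian order the high byte comes first in memory.
So the memory order matches the most-significant-first order: 57 7B.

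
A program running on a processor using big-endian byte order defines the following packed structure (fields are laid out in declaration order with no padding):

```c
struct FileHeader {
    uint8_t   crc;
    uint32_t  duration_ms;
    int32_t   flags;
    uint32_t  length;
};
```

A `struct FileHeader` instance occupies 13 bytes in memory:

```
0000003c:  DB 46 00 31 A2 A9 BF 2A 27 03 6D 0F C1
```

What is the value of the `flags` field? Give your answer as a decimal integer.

`flags` follows `crc` (1 B), `duration_ms` (4 B), so it starts at offset 1 + 4 = 5 and occupies 4 bytes.
Bytes at offsets 5..8: A9 BF 2A 27.
Big-endian stores the most-significant byte at the lowest address.
The bytes are already most-significant first: 0xA9BF2A27.
Top bit is set, so as a signed 32-bit value this is 0xA9BF2A27 − 2^32 = -1447089625.

-1447089625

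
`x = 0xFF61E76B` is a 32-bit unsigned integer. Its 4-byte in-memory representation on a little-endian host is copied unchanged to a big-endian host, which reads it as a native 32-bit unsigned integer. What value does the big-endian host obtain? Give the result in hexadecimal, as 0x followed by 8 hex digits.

Stored little-endian, the bytes at ascending addresses are 6B E7 61 FF.
Read back as big-endian, the last byte is least significant, giving 0x6BE761FF.

0x6BE761FF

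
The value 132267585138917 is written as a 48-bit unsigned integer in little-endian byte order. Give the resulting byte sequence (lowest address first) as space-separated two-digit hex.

E5 70 6D F2 4B 78

132267585138917 in hexadecimal, padded to 48 bits, is 0x784BF26D70E5.
Split into bytes (most-significant first): 78 4B F2 6D 70 E5.
Little-endian stores the least-significant byte at the lowest address.
So at ascending addresses the bytes are E5 70 6D F2 4B 78.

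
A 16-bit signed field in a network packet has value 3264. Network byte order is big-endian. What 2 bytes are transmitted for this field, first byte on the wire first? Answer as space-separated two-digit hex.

3264 in hexadecimal, padded to 16 bits, is 0x0CC0.
Split into bytes (most-significant first): 0C C0.
Big-endian: lowest address holds the most-significant byte.
So the memory order matches the most-significant-first order: 0C C0.

0C C0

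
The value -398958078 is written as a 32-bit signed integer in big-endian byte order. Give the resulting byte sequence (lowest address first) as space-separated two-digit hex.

E8 38 62 02

Two's complement of -398958078 in 32 bits: 398958078 = 0x17C79DFE; invert → 0xE8386201; add 1 → 0xE8386202.
Split into bytes (most-significant first): E8 38 62 02.
Big-endian: lowest address holds the most-significant byte.
So the memory order matches the most-significant-first order: E8 38 62 02.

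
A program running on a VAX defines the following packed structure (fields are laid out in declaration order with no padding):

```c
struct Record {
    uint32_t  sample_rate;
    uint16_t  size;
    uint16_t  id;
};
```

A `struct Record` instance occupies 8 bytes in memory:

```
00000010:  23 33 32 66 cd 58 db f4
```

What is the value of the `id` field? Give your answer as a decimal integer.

62683

`id` follows `sample_rate` (4 B), `size` (2 B), so it starts at offset 4 + 2 = 6 and occupies 2 bytes.
Bytes at offsets 6..7: DB F4.
Little-endian: lowest address holds the least-significant byte.
Reassemble most-significant byte first: F4 DB → 0xF4DB.
0xF4DB = 62683.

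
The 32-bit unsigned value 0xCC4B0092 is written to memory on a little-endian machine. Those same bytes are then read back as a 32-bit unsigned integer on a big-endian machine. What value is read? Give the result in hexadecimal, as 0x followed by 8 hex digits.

0x92004BCC

Stored little-endian, the bytes at ascending addresses are 92 00 4B CC.
Read back as big-endian, the last byte is least significant, giving 0x92004BCC.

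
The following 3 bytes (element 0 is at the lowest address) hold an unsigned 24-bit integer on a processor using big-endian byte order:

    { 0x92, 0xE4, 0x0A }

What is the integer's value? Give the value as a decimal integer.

9626634

Big-endian: lowest address holds the most-significant byte.
The bytes are already most-significant first: 0x92E40A.
0x92E40A = 9626634.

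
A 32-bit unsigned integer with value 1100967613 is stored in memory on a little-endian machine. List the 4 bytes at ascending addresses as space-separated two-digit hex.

1100967613 in hexadecimal, padded to 32 bits, is 0x419F6EBD.
Split into bytes (most-significant first): 41 9F 6E BD.
Little-endian: lowest address holds the least-significant byte.
So at ascending addresses the bytes are BD 6E 9F 41.

BD 6E 9F 41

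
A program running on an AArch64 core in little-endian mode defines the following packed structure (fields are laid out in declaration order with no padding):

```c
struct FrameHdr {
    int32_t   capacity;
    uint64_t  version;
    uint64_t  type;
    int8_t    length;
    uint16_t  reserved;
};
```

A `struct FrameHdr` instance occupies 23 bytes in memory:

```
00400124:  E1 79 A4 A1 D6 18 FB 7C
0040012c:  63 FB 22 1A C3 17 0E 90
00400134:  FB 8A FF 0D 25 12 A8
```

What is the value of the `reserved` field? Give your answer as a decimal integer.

43026

`reserved` follows `capacity` (4 B), `version` (8 B), `type` (8 B), `length` (1 B), so it starts at offset 4 + 8 + 8 + 1 = 21 and occupies 2 bytes.
Bytes at offsets 21..22: 12 A8.
Little-endian: lowest address holds the least-significant byte.
Reassemble most-significant byte first: A8 12 → 0xA812.
0xA812 = 43026.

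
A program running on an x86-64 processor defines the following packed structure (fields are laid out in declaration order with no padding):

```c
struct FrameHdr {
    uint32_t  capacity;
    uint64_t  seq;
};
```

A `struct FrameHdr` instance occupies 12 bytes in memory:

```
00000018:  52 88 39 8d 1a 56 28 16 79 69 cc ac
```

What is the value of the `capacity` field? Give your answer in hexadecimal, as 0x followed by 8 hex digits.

`capacity` is the first field, at byte offset 0, occupying 4 bytes.
Bytes at offsets 0..3: 52 88 39 8D.
In little-endian order the low byte comes first in memory.
Reassemble most-significant byte first: 8D 39 88 52 → 0x8D398852.

0x8D398852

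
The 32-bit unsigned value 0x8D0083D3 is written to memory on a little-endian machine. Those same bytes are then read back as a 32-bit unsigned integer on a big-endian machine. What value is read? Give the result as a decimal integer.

3548577933

Stored little-endian, the bytes at ascending addresses are D3 83 00 8D.
Read back as big-endian, the last byte is least significant, giving 0xD383008D.
0xD383008D = 3548577933.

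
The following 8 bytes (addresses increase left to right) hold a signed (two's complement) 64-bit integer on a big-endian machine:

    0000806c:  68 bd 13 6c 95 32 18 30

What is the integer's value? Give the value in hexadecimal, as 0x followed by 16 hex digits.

Big-endian: lowest address holds the most-significant byte.
The bytes are already most-significant first: 0x68BD136C95321830.

0x68BD136C95321830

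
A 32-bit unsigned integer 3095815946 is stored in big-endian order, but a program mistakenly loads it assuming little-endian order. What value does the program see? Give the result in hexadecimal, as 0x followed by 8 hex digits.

0x0A6786B8

3095815946 in 32-bit hexadecimal is 0xB886670A.
Stored big-endian, the bytes at ascending addresses are B8 86 67 0A.
Read back as little-endian, the first byte is least significant, giving 0x0A6786B8.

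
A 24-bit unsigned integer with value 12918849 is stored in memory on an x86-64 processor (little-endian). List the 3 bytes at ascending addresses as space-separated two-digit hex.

12918849 in hexadecimal, padded to 24 bits, is 0xC52041.
Split into bytes (most-significant first): C5 20 41.
Little-endian: lowest address holds the least-significant byte.
So at ascending addresses the bytes are 41 20 C5.

41 20 C5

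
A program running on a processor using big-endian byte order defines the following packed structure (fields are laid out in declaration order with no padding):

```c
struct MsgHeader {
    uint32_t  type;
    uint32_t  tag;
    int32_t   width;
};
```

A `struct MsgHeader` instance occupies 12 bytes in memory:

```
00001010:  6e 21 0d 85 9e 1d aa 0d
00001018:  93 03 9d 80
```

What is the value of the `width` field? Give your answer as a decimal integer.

`width` follows `type` (4 B), `tag` (4 B), so it starts at offset 4 + 4 = 8 and occupies 4 bytes.
Bytes at offsets 8..11: 93 03 9D 80.
In big-endian order the high byte comes first in memory.
The bytes are already most-significant first: 0x93039D80.
Top bit is set, so as a signed 32-bit value this is 0x93039D80 − 2^32 = -1828479616.

-1828479616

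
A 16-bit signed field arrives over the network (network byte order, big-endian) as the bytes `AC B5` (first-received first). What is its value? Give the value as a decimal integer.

-21323

In big-endian order the high byte comes first in memory.
The bytes are already most-significant first: 0xACB5.
Top bit is set, so as a signed 16-bit value this is 0xACB5 − 2^16 = -21323.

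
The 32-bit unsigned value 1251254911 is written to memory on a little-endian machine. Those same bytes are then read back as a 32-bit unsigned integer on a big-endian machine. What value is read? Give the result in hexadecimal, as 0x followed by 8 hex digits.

1251254911 in 32-bit hexadecimal is 0x4A94A27F.
Stored little-endian, the bytes at ascending addresses are 7F A2 94 4A.
Read back as big-endian, the last byte is least significant, giving 0x7FA2944A.

0x7FA2944A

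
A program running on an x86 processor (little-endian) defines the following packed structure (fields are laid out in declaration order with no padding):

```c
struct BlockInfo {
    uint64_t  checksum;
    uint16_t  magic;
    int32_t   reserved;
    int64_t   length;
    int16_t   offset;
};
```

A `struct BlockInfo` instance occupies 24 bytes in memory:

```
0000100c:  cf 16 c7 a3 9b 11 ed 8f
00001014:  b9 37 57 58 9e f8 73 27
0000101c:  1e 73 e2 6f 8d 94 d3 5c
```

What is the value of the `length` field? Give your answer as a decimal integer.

-7742409165995366541

`length` follows `checksum` (8 B), `magic` (2 B), `reserved` (4 B), so it starts at offset 8 + 2 + 4 = 14 and occupies 8 bytes.
Bytes at offsets 14..21: 73 27 1E 73 E2 6F 8D 94.
In little-endian order the low byte comes first in memory.
Reassemble most-significant byte first: 94 8D 6F E2 73 1E 27 73 → 0x948D6FE2731E2773.
Top bit is set, so as a signed 64-bit value this is 0x948D6FE2731E2773 − 2^64 = -7742409165995366541.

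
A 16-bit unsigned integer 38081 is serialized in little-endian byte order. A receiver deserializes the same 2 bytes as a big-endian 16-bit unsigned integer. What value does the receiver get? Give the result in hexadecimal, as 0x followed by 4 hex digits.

0xC194

38081 in 16-bit hexadecimal is 0x94C1.
Stored little-endian, the bytes at ascending addresses are C1 94.
Read back as big-endian, the last byte is least significant, giving 0xC194.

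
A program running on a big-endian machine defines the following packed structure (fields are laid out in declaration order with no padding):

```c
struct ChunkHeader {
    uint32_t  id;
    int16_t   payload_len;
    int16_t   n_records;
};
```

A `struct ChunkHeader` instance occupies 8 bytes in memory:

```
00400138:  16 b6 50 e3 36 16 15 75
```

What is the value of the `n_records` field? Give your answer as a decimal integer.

`n_records` follows `id` (4 B), `payload_len` (2 B), so it starts at offset 4 + 2 = 6 and occupies 2 bytes.
Bytes at offsets 6..7: 15 75.
In big-endian order the high byte comes first in memory.
The bytes are already most-significant first: 0x1575.
0x1575 = 5493.

5493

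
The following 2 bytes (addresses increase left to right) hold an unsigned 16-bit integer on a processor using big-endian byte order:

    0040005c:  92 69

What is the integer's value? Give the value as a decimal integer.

In big-endian order the high byte comes first in memory.
The bytes are already most-significant first: 0x9269.
0x9269 = 37481.

37481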